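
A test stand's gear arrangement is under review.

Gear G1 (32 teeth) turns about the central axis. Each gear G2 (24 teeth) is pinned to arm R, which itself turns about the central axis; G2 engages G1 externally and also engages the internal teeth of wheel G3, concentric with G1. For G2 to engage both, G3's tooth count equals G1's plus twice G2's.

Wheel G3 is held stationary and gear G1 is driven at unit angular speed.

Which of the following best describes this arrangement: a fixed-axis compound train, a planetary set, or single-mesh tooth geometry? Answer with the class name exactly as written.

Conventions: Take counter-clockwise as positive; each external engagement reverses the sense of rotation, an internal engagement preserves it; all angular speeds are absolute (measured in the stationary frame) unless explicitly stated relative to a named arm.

planetary set (32T centre, 24T on arm, 80T internal) — Willis relation
classification: planetary set

planetary set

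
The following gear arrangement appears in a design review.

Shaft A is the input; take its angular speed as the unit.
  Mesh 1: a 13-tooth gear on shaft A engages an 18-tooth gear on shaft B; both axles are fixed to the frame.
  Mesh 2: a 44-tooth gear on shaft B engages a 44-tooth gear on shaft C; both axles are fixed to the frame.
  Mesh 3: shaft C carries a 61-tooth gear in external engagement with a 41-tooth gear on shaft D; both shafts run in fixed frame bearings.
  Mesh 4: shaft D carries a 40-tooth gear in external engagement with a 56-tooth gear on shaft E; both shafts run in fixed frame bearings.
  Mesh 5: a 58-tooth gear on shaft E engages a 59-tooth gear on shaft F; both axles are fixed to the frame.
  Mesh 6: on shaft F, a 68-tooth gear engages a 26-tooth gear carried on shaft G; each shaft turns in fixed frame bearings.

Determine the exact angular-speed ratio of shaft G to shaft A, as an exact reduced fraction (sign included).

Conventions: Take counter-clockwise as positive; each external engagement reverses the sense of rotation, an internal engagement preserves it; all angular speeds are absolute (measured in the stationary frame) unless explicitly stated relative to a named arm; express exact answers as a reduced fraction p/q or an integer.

class = fixed-axis compound train [6 meshes; 6 ratios multiply, 6 sense flips]
mesh 1 [13T→18T]: running ratio 13/18, sense −
mesh 2 [44T→44T]: running ratio 13/18, sense +
mesh 3 [61T→41T]: running ratio 793/738, sense −
mesh 4 [40T→56T]: running ratio 3965/5166, sense +
mesh 5 [58T→59T]: running ratio 114985/152397, sense −
mesh 6 [68T→26T]: running ratio 300730/152397, sense +
ω_out/ω_in = 300730/152397

300730/152397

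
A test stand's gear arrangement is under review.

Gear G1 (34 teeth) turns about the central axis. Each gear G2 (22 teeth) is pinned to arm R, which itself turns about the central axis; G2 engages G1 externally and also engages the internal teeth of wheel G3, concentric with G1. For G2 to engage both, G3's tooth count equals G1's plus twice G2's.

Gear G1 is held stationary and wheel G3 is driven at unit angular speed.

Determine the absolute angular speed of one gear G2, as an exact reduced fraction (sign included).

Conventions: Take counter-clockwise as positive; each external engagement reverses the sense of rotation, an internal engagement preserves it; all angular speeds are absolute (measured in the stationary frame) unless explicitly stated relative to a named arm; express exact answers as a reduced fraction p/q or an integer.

planetary set (34T centre, 22T on arm, 78T internal) — Willis relation
ring teeth: 34 + 2·22 = 78
34(ω_sun−ω_arm) = −78(ω_ring−ω_arm),  ω_sun = 0, ω_ring = 1
34(0−ω_arm) = −78(1−ω_arm)  ⇒  112·ω_arm = 78  ⇒  ω_arm = 39/56
sun–planet mesh: 34·(0−39/56) = −22·(ω_p−ω_arm)  ⇒  ω_p−ω_arm = 663/616
ω_p = 39/56 + 663/616 = 39/22
exact speed ratio = 39/22

39/22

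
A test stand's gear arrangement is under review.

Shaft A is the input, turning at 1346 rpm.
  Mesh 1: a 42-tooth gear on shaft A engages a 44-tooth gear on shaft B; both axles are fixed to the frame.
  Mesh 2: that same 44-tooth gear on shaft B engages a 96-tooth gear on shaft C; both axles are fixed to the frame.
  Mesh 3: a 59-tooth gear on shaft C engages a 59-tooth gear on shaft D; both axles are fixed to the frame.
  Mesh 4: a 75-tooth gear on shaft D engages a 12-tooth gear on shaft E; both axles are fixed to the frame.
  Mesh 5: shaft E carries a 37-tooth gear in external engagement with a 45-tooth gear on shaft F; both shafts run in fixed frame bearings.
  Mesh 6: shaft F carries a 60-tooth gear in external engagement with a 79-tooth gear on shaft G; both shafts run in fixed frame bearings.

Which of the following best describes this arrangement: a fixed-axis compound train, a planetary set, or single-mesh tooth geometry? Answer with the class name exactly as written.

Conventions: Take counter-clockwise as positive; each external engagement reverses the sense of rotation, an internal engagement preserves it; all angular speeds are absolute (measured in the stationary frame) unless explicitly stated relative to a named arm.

fixed-axis compound train

recognized (7 fixed axles, 6 meshes): fixed-axis compound train
classification: fixed-axis compound train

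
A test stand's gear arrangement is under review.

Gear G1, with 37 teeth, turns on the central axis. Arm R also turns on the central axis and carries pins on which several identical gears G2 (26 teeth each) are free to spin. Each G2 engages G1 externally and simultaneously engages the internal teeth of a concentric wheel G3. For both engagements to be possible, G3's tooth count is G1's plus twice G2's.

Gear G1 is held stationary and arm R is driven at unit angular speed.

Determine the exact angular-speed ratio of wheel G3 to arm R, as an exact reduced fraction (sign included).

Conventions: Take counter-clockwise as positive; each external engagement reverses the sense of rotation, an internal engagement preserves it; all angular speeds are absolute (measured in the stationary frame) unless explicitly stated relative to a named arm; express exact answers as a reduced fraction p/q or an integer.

126/89

planetary set (37T centre, 26T on arm, 89T internal) — Willis relation
ring teeth: 37 + 2·26 = 89
37(ω_sun−ω_arm) = −89(ω_ring−ω_arm),  ω_sun = 0, ω_arm = 1
ω_ring = 1 − (37/89)(0−1) = 126/89
ω_out/ω_in = 126/89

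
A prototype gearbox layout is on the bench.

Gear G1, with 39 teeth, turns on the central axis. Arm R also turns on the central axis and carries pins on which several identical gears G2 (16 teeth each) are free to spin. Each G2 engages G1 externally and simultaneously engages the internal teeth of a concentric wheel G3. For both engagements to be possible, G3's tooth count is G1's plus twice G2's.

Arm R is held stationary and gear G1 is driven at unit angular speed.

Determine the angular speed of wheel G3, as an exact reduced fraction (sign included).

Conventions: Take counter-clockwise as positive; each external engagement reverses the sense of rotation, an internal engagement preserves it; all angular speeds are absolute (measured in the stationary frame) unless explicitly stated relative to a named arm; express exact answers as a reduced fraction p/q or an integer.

recognized (axles ride arm R): planetary set, 39/16/71 teeth
ring teeth: 39 + 2·16 = 71
39(ω_sun−ω_arm) = −71(ω_ring−ω_arm),  ω_arm = 0, ω_sun = 1
ω_ring = 0 − (39/71)(1−0) = -39/71
exact speed ratio = -39/71

-39/71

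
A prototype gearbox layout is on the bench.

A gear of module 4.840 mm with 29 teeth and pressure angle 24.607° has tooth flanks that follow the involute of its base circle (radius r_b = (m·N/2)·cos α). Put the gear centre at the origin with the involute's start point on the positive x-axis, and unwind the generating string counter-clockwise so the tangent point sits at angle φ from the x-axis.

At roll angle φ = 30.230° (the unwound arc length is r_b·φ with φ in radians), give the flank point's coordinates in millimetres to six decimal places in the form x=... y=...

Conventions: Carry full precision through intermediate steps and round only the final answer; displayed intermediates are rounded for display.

x=72.079143 y=3.037756

class = single-mesh tooth geometry [base-circle involute, m = 4.840, 29T]
pitch radius r_p = m·N/2 = 4.840·29/2 = 70.180000
base radius r_b = r_p·cos α = 70.180000·cos 24.607° = 63.806620
roll angle φ = 30.230° = 0.52761303 rad
x = r_b·(cos φ + φ·sin φ) = 72.079143
y = r_b·(sin φ − φ·cos φ) = 3.037756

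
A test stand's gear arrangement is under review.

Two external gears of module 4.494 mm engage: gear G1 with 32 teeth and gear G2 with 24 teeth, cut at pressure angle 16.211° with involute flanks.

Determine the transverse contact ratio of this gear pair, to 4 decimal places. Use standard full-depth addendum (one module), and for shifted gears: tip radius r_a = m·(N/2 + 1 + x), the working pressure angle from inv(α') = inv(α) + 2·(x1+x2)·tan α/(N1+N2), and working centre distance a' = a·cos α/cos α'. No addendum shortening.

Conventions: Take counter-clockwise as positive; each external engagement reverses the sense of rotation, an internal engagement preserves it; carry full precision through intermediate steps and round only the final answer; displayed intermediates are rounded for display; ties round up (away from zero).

single-mesh involute tooth geometry (32T engaging 24T at module 4.494)
base radii: r_b1 = 69.045105, r_b2 = 51.783828
tip radii: r_a1 = 76.398000, r_a2 = 58.422000
no profile shift: α' = α, a' = a
action lengths: √(r_a1²−r_b1²) = 32.702109, √(r_a2²−r_b2²) = 27.047462
base pitch p_b = π·m·cos α = 13.556975
CR = (32.702109 + 27.047462 − 125.832000·sin 16.21100°)/13.556975 = 1.816066
contact ratio ≈ 1.8161

1.8161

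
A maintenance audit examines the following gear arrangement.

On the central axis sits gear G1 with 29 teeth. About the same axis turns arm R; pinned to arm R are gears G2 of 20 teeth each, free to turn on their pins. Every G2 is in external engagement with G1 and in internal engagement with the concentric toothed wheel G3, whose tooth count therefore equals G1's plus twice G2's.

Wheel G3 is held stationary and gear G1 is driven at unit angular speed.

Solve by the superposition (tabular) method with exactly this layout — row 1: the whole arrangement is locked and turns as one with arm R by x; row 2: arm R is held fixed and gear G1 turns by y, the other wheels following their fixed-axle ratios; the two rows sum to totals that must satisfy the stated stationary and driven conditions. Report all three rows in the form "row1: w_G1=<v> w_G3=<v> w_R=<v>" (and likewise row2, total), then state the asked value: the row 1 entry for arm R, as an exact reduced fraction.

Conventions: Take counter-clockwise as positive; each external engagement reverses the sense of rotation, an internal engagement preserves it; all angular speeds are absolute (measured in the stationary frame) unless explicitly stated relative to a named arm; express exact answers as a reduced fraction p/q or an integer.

planetary set (29T centre, 20T on arm, 69T internal) — Willis relation
row 1: whole set turns with the arm by x
row 2 — arm fixed, fixed-axis ratios: sun y, ring −(29/69)·y, arm 0
boundary: total ω_ring = x − (29/69)·y = 0 and total ω_sun = x + y = 1  ⇒  y = 69/98, x = 29/98
row 2 ring = −(29/69)·69/98 = -29/98
totals (row 1 + row 2): sun 29/98 + 69/98 = 1, ring 29/98 + (-29/98) = 0, arm 29/98 + 0 = 29/98
asked cell (row1, arm) = 29/98

row1: w_G1=29/98 w_G3=29/98 w_R=29/98
row2: w_G1=69/98 w_G3=-29/98 w_R=0
total: w_G1=1 w_G3=0 w_R=29/98
asked value: 29/98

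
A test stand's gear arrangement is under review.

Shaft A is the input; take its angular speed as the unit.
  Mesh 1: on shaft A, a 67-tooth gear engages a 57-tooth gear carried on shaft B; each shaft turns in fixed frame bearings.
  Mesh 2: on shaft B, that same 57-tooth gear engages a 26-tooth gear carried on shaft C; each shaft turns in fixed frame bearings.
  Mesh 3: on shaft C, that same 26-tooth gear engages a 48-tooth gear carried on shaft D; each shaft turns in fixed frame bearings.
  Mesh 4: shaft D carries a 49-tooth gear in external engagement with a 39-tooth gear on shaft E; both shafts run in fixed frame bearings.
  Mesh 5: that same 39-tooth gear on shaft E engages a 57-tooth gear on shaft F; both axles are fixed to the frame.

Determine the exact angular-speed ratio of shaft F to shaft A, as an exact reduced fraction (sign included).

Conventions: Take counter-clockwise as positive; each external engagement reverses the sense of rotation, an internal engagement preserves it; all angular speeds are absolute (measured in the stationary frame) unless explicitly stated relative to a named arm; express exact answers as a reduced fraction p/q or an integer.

-3283/2736

class = fixed-axis compound train [5 meshes; 5 ratios multiply, 5 sense flips]
mesh 1 [67T→57T]: running ratio 67/57, sense −
mesh 2 [57T→26T]: running ratio 67/26, sense +
mesh 3 [26T→48T]: running ratio 67/48, sense −
mesh 4 [49T→39T]: running ratio 3283/1872, sense +
mesh 5 [39T→57T]: running ratio 3283/2736, sense −
ω_out/ω_in = -3283/2736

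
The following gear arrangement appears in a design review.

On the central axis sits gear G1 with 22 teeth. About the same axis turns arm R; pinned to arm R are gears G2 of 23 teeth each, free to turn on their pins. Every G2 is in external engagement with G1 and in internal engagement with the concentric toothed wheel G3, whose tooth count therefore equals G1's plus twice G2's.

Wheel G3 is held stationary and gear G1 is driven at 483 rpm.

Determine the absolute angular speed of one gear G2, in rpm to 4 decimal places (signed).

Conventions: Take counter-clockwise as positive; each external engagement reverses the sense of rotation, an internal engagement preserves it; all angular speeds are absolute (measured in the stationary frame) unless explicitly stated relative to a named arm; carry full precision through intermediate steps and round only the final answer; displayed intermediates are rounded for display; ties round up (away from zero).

recognized (axles ride arm R): planetary set, 22/23/68 teeth
normalise by the input: solve with ω_sun = 1, then scale by 483 rpm
ring teeth: 22 + 2·23 = 68
22(ω_sun−ω_arm) = −68(ω_ring−ω_arm),  ω_ring = 0, ω_sun = 1
22(1−ω_arm) = −68(0−ω_arm)  ⇒  90·ω_arm = 22  ⇒  ω_arm = 11/45
sun–planet mesh: 22·(1−11/45) = −23·(ω_p−ω_arm)  ⇒  ω_p−ω_arm = -748/1035
ω_p = 11/45 − 748/1035 = -11/23
scale: ω_p = -11/23 × 483 rpm = -231.0000 rpm

-231.0000 rpm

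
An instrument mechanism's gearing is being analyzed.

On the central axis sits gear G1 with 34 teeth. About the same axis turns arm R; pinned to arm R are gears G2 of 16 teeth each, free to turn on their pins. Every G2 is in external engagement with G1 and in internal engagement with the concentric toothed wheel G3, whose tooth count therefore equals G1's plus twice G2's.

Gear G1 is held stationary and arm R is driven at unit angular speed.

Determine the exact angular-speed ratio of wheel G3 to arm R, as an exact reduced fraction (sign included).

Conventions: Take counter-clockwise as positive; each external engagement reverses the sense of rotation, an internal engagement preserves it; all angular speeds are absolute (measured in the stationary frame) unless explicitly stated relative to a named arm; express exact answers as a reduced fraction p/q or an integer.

50/33

planetary set (34T centre, 16T on arm, 66T internal) — Willis relation
ring teeth: 34 + 2·16 = 66
34(ω_sun−ω_arm) = −66(ω_ring−ω_arm),  ω_sun = 0, ω_arm = 1
ω_ring = 1 − (34/66)(0−1) = 50/33
ω_out/ω_in = 50/33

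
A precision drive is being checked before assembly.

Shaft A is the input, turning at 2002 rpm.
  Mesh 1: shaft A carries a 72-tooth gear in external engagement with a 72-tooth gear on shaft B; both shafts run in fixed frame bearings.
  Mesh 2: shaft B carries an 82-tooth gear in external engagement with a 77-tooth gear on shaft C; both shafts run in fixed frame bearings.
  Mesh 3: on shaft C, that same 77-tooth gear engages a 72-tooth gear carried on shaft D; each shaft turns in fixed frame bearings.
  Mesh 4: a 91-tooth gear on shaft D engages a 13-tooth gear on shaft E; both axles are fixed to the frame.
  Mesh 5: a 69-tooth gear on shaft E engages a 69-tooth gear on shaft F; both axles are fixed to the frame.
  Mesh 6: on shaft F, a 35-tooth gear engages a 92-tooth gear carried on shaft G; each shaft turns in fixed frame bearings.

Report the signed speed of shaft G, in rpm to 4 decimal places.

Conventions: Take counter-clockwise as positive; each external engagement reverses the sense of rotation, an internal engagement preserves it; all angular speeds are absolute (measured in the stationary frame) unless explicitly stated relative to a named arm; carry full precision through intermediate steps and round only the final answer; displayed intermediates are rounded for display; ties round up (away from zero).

6-mesh fixed-axis compound train (all bearings frame-fixed)
mesh 1 [72T→72T]: ω = 2002.0000×72/72 = 2002.0000 rpm, sense flips to −
mesh 2 [82T→77T]: ω = 2002.0000×82/77 = 2132.0000 rpm, sense flips to +
mesh 3 [77T→72T]: ω = 2132.0000×77/72 = 2280.0556 rpm, sense flips to −
mesh 4 [91T→13T]: ω = 2280.0556×91/13 = 15960.3889 rpm, sense flips to +
mesh 5 [69T→69T]: ω = 15960.3889×69/69 = 15960.3889 rpm, sense flips to −
mesh 6 [35T→92T]: ω = 15960.3889×35/92 = 6071.8871 rpm, sense flips to +
signed output speed = +6071.8871 rpm

+6071.8871 rpm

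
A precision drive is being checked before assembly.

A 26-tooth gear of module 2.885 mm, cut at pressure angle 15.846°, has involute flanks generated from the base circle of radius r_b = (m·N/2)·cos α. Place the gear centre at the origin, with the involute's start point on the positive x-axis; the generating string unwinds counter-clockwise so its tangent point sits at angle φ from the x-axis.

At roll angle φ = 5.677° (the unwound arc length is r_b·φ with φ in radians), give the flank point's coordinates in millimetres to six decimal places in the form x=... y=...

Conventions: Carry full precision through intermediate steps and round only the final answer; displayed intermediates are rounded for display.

single-mesh involute tooth geometry (26T wheel at module 2.885)
pitch radius r_p = m·N/2 = 2.885·26/2 = 37.505000
base radius r_b = r_p·cos α = 37.505000·cos 15.846° = 36.079776
roll angle φ = 5.677° = 0.09908234 rad
x = r_b·(cos φ + φ·sin φ) = 36.256444
y = r_b·(sin φ − φ·cos φ) = 0.011687

x=36.256444 y=0.011687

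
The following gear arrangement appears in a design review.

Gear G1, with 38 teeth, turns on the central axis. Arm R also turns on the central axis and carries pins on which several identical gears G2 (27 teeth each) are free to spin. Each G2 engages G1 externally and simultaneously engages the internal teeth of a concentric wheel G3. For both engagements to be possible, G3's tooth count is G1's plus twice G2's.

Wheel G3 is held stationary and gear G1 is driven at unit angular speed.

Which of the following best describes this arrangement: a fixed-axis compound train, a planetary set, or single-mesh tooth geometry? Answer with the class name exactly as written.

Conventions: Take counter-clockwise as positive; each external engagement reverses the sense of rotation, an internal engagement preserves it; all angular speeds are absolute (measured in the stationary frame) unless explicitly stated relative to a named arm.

planetary set (38T centre, 27T on arm, 92T internal) — Willis relation
classification: planetary set

planetary set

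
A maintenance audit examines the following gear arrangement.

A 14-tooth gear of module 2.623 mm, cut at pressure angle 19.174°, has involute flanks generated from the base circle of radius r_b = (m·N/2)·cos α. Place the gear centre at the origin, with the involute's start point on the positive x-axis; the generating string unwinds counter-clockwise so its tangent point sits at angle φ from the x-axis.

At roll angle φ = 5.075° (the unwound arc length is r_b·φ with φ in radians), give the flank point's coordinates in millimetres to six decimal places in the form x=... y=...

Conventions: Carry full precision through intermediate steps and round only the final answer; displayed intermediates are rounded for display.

x=17.410330 y=0.004014

topology: single-mesh involute geometry — m = 2.623, N = 14
pitch radius r_p = m·N/2 = 2.623·14/2 = 18.361000
base radius r_b = r_p·cos α = 18.361000·cos 19.174° = 17.342433
roll angle φ = 5.075° = 0.08857546 rad
x = r_b·(cos φ + φ·sin φ) = 17.410330
y = r_b·(sin φ − φ·cos φ) = 0.004014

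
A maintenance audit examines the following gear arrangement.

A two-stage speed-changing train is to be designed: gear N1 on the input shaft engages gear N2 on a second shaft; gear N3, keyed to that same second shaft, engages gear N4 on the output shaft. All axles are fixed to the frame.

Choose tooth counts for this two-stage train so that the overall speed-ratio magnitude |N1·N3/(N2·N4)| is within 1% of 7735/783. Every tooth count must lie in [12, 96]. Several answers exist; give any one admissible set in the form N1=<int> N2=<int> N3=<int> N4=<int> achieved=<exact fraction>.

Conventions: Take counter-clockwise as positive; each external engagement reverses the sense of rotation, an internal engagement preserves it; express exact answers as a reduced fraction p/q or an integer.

N1=85 N2=27 N3=91 N4=29 achieved=7735/783

2-stage fixed-axis compound train for ratio 7735/783
target = 7735/783 in lowest terms: an exact hit needs N1·N3 = k·7735 and N2·N4 = k·783 for one integer k, every count in [12, 96]; additionally prefer no 1:1 stage (N1 ≠ N2, N3 ≠ N4)
k = 1: N1·N3 = 7735 = 85·91, N2·N4 = 783 = 27·29
achieved = 85·91/(27·29) = 7735/783; |achieved − target| = 0 ≤ 1547/15660 ✓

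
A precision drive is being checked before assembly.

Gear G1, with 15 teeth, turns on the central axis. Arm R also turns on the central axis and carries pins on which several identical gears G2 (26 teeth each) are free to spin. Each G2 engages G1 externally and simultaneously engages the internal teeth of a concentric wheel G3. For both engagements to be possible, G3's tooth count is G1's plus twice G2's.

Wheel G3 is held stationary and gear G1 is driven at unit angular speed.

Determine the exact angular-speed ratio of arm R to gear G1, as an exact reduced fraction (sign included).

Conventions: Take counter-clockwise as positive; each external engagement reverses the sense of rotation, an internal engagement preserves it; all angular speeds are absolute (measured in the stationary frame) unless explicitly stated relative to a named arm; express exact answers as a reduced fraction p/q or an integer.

15/82

class = planetary set [G3 = 15+2·26 = 67; Willis about the carrier]
ring teeth: 15 + 2·26 = 67
15(ω_sun−ω_arm) = −67(ω_ring−ω_arm),  ω_ring = 0, ω_sun = 1
15(1−ω_arm) = −67(0−ω_arm)  ⇒  82·ω_arm = 15  ⇒  ω_arm = 15/82
ω_out/ω_in = 15/82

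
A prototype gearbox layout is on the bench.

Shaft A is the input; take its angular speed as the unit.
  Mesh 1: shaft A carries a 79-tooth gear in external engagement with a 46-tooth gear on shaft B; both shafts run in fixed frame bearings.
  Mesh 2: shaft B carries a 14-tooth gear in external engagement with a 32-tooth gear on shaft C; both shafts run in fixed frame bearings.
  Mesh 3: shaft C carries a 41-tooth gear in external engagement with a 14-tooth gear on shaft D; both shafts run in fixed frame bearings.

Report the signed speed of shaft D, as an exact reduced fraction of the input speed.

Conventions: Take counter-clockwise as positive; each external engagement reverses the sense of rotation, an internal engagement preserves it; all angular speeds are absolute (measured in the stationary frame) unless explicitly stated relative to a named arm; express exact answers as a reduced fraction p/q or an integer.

3-mesh fixed-axis compound train (all bearings frame-fixed)
mesh 1 [79T→46T]: |ω|/ω_in = 1×79/46 = 79/46, sense flips to −
mesh 2 [14T→32T]: |ω|/ω_in = (79/46)×14/32 = 553/736, sense flips to +
mesh 3 [41T→14T]: |ω|/ω_in = (553/736)×41/14 = 3239/1472, sense flips to −
signed output speed (× input speed) = -3239/1472

-3239/1472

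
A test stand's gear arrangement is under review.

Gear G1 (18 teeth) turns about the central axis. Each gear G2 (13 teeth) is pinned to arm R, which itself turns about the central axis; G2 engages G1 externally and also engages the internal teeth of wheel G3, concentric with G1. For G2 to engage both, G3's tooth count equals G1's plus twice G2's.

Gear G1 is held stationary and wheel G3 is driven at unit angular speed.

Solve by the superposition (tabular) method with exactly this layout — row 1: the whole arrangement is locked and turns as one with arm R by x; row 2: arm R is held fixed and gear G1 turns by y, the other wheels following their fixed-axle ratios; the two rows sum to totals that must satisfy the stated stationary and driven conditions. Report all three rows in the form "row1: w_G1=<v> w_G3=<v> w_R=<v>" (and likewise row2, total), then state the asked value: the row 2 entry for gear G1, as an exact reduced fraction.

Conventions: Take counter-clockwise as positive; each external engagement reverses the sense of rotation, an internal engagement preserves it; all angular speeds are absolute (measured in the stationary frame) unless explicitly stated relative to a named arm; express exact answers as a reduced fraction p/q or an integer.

row1: w_G1=22/31 w_G3=22/31 w_R=22/31
row2: w_G1=-22/31 w_G3=9/31 w_R=0
total: w_G1=0 w_G3=1 w_R=22/31
asked value: -22/31

topology: planetary set — G1 18T / G2 13T / G3 44T, arm = carrier (Willis)
row 1 — lock + rotate with arm: ω_sun = ω_ring = ω_arm = x
row 2 — arm fixed, fixed-axis ratios: sun y, ring −(18/44)·y, arm 0
boundary: total ω_sun = x + y = 0 and total ω_ring = x − (18/44)·y = 1  ⇒  y = -22/31, x = 22/31
row 2 ring = −(18/44)·(-22/31) = 9/31
totals (row 1 + row 2): sun 22/31 + (-22/31) = 0, ring 22/31 + 9/31 = 1, arm 22/31 + 0 = 22/31
asked cell (row2, sun) = -22/31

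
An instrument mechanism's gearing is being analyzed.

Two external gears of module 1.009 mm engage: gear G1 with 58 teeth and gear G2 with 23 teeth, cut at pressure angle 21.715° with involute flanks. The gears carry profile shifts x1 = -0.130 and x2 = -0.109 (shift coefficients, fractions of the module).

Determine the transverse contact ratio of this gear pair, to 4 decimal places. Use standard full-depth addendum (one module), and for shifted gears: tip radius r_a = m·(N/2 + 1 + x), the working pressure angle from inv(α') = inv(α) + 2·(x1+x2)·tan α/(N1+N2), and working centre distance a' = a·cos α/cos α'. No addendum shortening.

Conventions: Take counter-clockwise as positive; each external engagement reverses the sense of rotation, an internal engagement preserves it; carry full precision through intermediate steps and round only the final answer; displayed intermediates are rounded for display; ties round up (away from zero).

1.6654

single-mesh involute tooth geometry (58T engaging 23T at module 1.009)
base radii: r_b1 = 27.184515, r_b2 = 10.780066
tip radii: r_a1 = 30.138830, r_a2 = 12.502519
inv(α') = inv(21.715°) + 2·(-0.130-0.109)·tan α/(58+23) = 0.01690320  ⇒  α' = 20.82669°
a' = a·cos α / cos α' = 40.8645·cos 21.715°/cos 20.82669° = 40.618594
action lengths: √(r_a1²−r_b1²) = 13.013502, √(r_a2²−r_b2²) = 6.332705
base pitch p_b = π·m·cos α = 2.944920
CR = (13.013502 + 6.332705 − 40.618594·sin 20.82669°)/2.944920 = 1.665435
contact ratio ≈ 1.6654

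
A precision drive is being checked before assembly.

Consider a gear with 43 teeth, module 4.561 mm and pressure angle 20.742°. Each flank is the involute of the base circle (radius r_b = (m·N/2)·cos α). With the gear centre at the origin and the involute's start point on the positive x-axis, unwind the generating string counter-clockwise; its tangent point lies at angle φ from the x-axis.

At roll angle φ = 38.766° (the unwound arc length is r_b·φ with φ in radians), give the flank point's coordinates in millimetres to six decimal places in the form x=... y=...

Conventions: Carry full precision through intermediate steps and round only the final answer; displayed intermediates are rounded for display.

x=110.354248 y=9.041631

topology: single-mesh involute geometry — m = 4.561, N = 43
pitch radius r_p = m·N/2 = 4.561·43/2 = 98.061500
base radius r_b = r_p·cos α = 98.061500·cos 20.742° = 91.705611
roll angle φ = 38.766° = 0.67659434 rad
x = r_b·(cos φ + φ·sin φ) = 110.354248
y = r_b·(sin φ − φ·cos φ) = 9.041631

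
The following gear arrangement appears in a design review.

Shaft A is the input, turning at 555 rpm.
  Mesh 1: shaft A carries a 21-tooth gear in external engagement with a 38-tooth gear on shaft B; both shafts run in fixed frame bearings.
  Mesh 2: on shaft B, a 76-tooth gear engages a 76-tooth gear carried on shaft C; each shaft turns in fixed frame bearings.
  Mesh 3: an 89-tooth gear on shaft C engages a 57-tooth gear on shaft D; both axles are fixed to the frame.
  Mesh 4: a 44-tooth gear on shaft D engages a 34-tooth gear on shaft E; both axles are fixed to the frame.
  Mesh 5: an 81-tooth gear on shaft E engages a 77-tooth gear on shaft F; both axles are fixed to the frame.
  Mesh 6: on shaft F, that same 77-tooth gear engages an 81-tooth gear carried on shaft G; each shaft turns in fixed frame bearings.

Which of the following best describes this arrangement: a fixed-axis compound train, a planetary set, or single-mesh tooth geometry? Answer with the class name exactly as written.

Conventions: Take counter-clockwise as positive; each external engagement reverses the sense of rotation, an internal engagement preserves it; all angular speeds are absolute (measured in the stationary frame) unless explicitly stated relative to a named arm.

fixed-axis compound train

class = fixed-axis compound train [6 meshes; 6 ratios multiply, 6 sense flips]
classification: fixed-axis compound train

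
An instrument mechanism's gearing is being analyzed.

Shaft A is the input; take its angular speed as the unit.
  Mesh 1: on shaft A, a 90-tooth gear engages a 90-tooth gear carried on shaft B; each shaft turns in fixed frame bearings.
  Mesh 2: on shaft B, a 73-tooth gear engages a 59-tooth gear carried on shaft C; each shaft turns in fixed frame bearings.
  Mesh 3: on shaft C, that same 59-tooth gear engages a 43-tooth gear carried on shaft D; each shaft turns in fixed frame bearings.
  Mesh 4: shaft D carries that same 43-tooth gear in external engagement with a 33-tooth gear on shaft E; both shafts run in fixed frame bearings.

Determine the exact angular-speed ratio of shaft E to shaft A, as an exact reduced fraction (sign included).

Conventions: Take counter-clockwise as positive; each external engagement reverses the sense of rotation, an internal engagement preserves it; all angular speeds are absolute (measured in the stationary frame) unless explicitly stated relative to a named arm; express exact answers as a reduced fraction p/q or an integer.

class = fixed-axis compound train [4 meshes; 4 ratios multiply, 4 sense flips]
mesh 1 [90T→90T]: running ratio 1, sense −
mesh 2 [73T→59T]: running ratio 73/59, sense +
mesh 3 [59T→43T]: running ratio 73/43, sense −
mesh 4 [43T→33T]: running ratio 73/33, sense +
ω_out/ω_in = 73/33

73/33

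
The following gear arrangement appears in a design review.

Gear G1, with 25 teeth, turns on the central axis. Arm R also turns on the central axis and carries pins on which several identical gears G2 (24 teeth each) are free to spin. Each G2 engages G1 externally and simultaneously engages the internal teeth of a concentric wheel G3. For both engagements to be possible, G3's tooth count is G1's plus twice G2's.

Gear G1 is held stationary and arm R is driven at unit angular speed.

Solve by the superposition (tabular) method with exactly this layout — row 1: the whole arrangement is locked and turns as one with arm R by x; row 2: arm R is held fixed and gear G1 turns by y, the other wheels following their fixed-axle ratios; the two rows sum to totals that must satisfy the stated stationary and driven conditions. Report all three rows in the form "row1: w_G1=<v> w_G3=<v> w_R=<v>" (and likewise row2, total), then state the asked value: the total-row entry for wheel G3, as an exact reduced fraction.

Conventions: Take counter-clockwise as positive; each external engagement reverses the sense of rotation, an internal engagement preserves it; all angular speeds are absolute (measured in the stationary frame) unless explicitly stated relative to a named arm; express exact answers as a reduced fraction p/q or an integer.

planetary set (25T centre, 24T on arm, 73T internal) — Willis relation
row 1: whole set turns with the arm by x
superposition row 2 [arm held]: sun y, ring −(25/73)·y, arm 0
boundary: total ω_sun = x + y = 0 and total ω_arm = x = 1  ⇒  y = -1, x = 1
row 2 ring = −(25/73)·(-1) = 25/73
totals (row 1 + row 2): sun 1 + (-1) = 0, ring 1 + 25/73 = 98/73, arm 1 + 0 = 1
asked cell (total, ring) = 98/73

row1: w_G1=1 w_G3=1 w_R=1
row2: w_G1=-1 w_G3=25/73 w_R=0
total: w_G1=0 w_G3=98/73 w_R=1
asked value: 98/73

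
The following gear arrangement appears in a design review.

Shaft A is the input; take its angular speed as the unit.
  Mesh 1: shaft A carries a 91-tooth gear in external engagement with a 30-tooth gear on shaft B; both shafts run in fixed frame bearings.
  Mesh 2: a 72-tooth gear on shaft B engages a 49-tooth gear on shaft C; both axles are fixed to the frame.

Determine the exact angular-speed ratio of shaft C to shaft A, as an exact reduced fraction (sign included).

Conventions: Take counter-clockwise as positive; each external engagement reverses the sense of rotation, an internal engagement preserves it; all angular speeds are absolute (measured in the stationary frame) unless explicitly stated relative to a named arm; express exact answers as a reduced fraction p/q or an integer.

156/35

class = fixed-axis compound train [2 meshes; 2 ratios multiply, 2 sense flips]
mesh 1 [91T→30T]: running ratio 91/30, sense −
mesh 2 [72T→49T]: running ratio 156/35, sense +
ω_out/ω_in = 156/35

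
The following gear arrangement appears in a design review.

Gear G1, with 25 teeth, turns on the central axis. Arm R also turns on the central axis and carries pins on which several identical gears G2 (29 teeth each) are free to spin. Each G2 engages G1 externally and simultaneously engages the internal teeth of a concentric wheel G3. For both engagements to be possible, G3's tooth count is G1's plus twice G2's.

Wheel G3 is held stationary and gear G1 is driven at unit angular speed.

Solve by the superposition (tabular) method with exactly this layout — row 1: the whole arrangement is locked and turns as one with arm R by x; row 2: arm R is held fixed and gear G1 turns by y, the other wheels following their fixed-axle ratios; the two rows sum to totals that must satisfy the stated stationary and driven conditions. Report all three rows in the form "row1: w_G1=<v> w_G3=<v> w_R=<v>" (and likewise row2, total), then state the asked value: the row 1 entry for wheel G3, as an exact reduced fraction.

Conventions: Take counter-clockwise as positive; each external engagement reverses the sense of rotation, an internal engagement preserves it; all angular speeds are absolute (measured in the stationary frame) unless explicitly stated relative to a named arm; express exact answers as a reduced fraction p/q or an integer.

row1: w_G1=25/108 w_G3=25/108 w_R=25/108
row2: w_G1=83/108 w_G3=-25/108 w_R=0
total: w_G1=1 w_G3=0 w_R=25/108
asked value: 25/108

class = planetary set [G3 = 25+2·29 = 83; Willis about the carrier]
row 1: whole set turns with the arm by x
row 2: sun turns y, ring = −(25/83)·y, arm 0
boundary: total ω_ring = x − (25/83)·y = 0 and total ω_sun = x + y = 1  ⇒  y = 83/108, x = 25/108
row 2 ring = −(25/83)·83/108 = -25/108
totals (row 1 + row 2): sun 25/108 + 83/108 = 1, ring 25/108 + (-25/108) = 0, arm 25/108 + 0 = 25/108
asked cell (row1, ring) = 25/108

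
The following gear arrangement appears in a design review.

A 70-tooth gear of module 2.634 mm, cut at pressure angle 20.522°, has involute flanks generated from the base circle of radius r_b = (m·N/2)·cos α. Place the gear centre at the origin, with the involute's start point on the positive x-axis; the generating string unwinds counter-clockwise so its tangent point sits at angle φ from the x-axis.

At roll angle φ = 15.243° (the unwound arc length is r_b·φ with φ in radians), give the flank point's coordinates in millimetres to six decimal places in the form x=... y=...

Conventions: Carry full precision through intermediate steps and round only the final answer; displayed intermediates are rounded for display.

x=89.341000 y=0.538089

single-mesh involute tooth geometry (70T wheel at module 2.634)
pitch radius r_p = m·N/2 = 2.634·70/2 = 92.190000
base radius r_b = r_p·cos α = 92.190000·cos 20.522° = 86.339406
roll angle φ = 15.243° = 0.26604054 rad
x = r_b·(cos φ + φ·sin φ) = 89.341000
y = r_b·(sin φ − φ·cos φ) = 0.538089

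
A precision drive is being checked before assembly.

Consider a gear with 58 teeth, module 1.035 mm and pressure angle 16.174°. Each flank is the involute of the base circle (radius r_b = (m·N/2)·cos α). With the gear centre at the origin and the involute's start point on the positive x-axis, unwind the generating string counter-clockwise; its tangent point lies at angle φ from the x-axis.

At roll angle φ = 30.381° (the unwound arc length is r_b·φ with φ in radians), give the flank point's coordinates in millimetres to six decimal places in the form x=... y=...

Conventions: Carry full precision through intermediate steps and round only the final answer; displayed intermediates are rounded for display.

x=32.599124 y=1.392696

topology: single-mesh involute geometry — m = 1.035, N = 58
pitch radius r_p = m·N/2 = 1.035·58/2 = 30.015000
base radius r_b = r_p·cos α = 30.015000·cos 16.174° = 28.827012
roll angle φ = 30.381° = 0.53024848 rad
x = r_b·(cos φ + φ·sin φ) = 32.599124
y = r_b·(sin φ − φ·cos φ) = 1.392696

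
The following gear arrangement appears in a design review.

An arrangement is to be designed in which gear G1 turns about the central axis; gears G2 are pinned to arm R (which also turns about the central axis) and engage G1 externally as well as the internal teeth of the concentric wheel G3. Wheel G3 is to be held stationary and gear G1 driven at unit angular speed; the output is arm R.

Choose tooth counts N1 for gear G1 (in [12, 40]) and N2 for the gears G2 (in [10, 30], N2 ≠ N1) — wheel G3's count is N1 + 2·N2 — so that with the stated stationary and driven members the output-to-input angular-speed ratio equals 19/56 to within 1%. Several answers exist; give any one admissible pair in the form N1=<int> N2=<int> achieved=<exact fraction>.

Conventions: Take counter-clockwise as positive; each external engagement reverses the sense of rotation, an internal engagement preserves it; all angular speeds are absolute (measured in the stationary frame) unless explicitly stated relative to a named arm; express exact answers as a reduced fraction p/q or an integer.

N1=38 N2=18 achieved=19/56

class = planetary set [ratio 19/56 wanted; Willis about the carrier]
Willis with ω_ring = 0: ω_arm/ω_sun = N1/(N1+N3); set equal to 19/56  ⇒  N3/N1 = 1/(19/56) − 1 = 37/19
N3 = N1 + 2·N2  ⇒  N2/N1 = (N3/N1 − 1)/2 = (37/19 − 1)/2 = 9/19
smallest multiple with N1 ≥ 12 and N2 ≥ 10: k = 2  ⇒  N1 = 2·19 = 38, N2 = 2·9 = 18 (N1 ≤ 40, N2 ≤ 30, N2 ≠ N1 ✓), N3 = 38 + 2·18 = 74
check: N1/(N1+N3) with N1 = 38, N3 = 74 gives 19/56; |achieved − target| = 0 ≤ 19/5600 ✓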